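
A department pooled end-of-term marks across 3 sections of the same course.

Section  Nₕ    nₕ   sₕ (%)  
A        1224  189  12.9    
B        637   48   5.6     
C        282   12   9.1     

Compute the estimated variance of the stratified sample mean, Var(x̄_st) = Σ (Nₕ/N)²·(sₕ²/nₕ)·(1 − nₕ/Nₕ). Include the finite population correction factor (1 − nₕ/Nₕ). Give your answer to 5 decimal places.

N = 2143. Term for each stratum: Wₕ²sₕ²/nₕ·(1−nₕ/Nₕ).
Var(x̄_st) = 0.24288184 + 0.05337590 + 0.11441160 = 0.41066934 → 0.41067.

0.41067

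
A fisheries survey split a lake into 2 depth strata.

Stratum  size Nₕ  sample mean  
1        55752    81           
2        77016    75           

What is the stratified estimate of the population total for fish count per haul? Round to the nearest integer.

Estimate total by summing Nₕ·x̄ₕ over strata.
55752·81 + 77016·75 = 4515912 + 5776200 = 10292112.

10292112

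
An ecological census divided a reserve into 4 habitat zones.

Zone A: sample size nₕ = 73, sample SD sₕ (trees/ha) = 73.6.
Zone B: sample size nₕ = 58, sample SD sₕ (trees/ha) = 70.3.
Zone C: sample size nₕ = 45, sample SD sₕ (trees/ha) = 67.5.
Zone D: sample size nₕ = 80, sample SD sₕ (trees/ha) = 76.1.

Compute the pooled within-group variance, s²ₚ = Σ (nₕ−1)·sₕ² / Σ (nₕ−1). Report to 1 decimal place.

5276.6

A: (73−1)·73.6² = 72·5416.96 = 390021.12
B: (58−1)·70.3² = 57·4942.09 = 281699.13
C: (45−1)·67.5² = 44·4556.25 = 200475
D: (80−1)·76.1² = 79·5791.21 = 457505.59
Numerator = 1329700.84; denominator = Σ(nₕ−1) = 252.
s²ₚ = 1329700.84/252 = 5276.591... → 5276.6.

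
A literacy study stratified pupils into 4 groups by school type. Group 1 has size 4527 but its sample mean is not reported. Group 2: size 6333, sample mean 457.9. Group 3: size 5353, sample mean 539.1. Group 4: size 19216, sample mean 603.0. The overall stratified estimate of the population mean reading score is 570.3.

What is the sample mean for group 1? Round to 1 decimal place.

625.6

N = 4527 + 6333 + 5353 + 19216 = 35429.
Overall total = μ·N = 570.3·35429 = 20205158.7.
Subtract the known strata: 6333·457.9 + 5353·539.1 + 19216·603.0 = 17372931.
Remaining total for group 1: 20205158.7 − 17372931 = 2832227.7.
Divide by its size: 2832227.7 / 4527 = 625.630... → 625.6.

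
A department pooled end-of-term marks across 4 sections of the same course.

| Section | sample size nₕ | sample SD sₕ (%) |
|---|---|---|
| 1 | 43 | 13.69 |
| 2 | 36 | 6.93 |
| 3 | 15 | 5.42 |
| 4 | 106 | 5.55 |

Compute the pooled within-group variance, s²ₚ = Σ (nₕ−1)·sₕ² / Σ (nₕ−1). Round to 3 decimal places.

67.336

Degrees of freedom: 42 + 35 + 14 + 105 = 196.
Σ(nₕ−1)sₕ² = 42·187.4161 + 35·48.0249 + 14·29.3764 + 105·30.8025 = 13197.8798.
s²ₚ = 13197.8798 / 196 = 67.33612... → 67.336.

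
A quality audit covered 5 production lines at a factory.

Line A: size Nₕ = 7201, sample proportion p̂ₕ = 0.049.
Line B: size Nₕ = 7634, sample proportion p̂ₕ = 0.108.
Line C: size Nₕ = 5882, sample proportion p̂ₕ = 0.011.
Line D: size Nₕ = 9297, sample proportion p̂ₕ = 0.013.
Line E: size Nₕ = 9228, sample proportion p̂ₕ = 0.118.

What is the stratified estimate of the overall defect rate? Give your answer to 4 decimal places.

0.0625

Wₕ = Nₕ/N with N = 39242: 0.1835, 0.1945, 0.1499, 0.2369, 0.2352.
p̂_st = 0.1835·0.049 + 0.1945·0.108 + 0.1499·0.011 + 0.2369·0.013 + 0.2352·0.118 ≈ 0.062479... → 0.0625.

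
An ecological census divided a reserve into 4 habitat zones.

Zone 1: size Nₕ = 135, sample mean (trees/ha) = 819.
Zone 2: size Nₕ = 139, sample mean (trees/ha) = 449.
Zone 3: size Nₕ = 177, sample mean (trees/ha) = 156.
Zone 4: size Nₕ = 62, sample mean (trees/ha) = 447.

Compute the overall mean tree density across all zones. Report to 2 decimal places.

x̄_st = (Σ Nₕx̄ₕ) / (Σ Nₕ) = (135·819 + 139·449 + 177·156 + 62·447) / 513
= 228302 / 513 = 445.0331... → 445.03.

445.03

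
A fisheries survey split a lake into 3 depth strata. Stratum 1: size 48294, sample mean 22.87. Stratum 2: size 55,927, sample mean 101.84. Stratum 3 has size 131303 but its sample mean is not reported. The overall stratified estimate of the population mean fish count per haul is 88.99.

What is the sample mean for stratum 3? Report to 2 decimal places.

107.84

N = 48294 + 55927 + 131303 = 235524.
Overall total = μ·N = 88.99·235524 = 20959280.76.
Subtract the known strata: 48294·22.87 + 55927·101.84 = 6800089.46.
Remaining total for stratum 3: 20959280.76 − 6800089.46 = 14159191.3.
Divide by its size: 14159191.3 / 131303 = 107.8360... → 107.84.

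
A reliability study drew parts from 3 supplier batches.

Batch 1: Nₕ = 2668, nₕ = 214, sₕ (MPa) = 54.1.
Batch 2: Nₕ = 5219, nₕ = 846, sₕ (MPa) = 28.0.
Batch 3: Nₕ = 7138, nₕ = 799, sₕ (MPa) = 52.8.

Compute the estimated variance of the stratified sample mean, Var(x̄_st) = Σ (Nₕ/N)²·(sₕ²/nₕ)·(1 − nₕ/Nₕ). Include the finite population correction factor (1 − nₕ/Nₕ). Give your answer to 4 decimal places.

1.1897

N = 15025; Wₕ = Nₕ/N.
batch 1: (2668/15025)²·54.1²/214·(1 − 214/2668) = 0.3966543
batch 2: (5219/15025)²·28.0²/846·(1 − 846/5219) = 0.0936879
batch 3: (7138/15025)²·52.8²/799·(1 − 799/7138) = 0.6993417
Sum = 1.1896839 → 1.1897.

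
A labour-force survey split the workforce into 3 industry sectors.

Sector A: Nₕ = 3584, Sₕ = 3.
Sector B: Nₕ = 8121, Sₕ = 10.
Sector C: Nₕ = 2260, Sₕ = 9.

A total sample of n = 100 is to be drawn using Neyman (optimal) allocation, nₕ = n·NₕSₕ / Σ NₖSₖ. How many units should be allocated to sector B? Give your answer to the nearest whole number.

A: NₕSₕ = 3584·3 = 10752
B: NₕSₕ = 8121·10 = 81210
C: NₕSₕ = 2260·9 = 20340
Σ NₕSₕ = 112302.
n_B = 100·81210/112302 = 72.314... → 72.

72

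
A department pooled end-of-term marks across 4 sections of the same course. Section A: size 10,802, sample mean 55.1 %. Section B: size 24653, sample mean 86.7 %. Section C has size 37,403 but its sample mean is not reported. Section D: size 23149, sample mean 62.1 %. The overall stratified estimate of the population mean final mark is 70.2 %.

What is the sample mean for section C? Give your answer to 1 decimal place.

68.7

N = 10802 + 24653 + 37403 + 23149 = 96007.
Overall total = μ·N = 70.2·96007 = 6739691.4.
Subtract the known strata: 10802·55.1 + 24653·86.7 + 23149·62.1 = 4170158.2.
Remaining total for section C: 6739691.4 − 4170158.2 = 2569533.2.
Divide by its size: 2569533.2 / 37403 = 68.699... → 68.7.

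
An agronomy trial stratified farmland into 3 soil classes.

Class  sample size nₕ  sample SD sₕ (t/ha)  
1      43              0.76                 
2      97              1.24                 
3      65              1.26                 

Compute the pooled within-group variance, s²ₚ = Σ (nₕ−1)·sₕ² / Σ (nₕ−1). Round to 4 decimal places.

1: (43−1)·0.76² = 42·0.5776 = 24.2592
2: (97−1)·1.24² = 96·1.5376 = 147.6096
3: (65−1)·1.26² = 64·1.5876 = 101.6064
Numerator = 273.4752; denominator = Σ(nₕ−1) = 202.
s²ₚ = 273.4752/202 = 1.353838... → 1.3538.

1.3538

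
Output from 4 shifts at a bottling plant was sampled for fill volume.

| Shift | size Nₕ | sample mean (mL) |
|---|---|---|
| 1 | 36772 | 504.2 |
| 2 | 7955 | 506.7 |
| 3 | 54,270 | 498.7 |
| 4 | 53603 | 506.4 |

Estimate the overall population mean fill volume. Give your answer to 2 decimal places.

503.15

x̄_st = (Σ Nₕx̄ₕ) / (Σ Nₕ) = (36772·504.2 + 7955·506.7 + 54270·498.7 + 53603·506.4) / 152600
= 76780249.1 / 152600 = 503.1471... → 503.15.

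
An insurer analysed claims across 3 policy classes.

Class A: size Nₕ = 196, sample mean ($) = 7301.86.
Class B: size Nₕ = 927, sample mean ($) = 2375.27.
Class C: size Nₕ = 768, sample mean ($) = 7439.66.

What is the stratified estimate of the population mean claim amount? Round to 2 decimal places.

x̄_st = (Σ Nₕx̄ₕ) / (Σ Nₕ) = (196·7301.86 + 927·2375.27 + 768·7439.66) / 1891
= 9346698.73 / 1891 = 4942.7280... → 4942.73.

4942.73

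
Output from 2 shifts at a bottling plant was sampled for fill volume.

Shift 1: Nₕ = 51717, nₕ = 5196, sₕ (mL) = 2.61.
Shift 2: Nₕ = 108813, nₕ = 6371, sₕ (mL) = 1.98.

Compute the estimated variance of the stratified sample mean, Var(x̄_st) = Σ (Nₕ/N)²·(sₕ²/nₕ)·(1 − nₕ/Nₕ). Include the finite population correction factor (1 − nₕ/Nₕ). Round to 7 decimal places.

0.0003886

N = 160530. Term for each stratum: Wₕ²sₕ²/nₕ·(1−nₕ/Nₕ).
Var(x̄_st) = 0.0001224001 + 0.0002661762 = 0.0003885763 → 0.0003886.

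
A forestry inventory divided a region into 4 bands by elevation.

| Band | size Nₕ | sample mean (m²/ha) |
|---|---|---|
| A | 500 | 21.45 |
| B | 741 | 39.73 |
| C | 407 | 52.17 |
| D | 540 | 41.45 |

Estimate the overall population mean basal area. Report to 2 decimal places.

N = 2188; weights Wₕ = Nₕ/N = (0.2285, 0.3387, 0.1860, 0.2468).
x̄_st = Σ Wₕ·x̄ₕ = 0.2285·21.45 + 0.3387·39.73 + 0.1860·52.17 + 0.2468·41.45 ≈ 38.2912...
→ 38.29.

38.29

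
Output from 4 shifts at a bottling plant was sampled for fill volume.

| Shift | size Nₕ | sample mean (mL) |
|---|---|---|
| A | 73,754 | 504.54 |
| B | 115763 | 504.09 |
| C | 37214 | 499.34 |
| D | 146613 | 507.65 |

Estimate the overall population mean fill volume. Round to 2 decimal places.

N = 373344; weights Wₕ = Nₕ/N = (0.1975, 0.3101, 0.0997, 0.3927).
x̄_st = Σ Wₕ·x̄ₕ = 0.1975·504.54 + 0.3101·504.09 + 0.0997·499.34 + 0.3927·507.65 ≈ 505.1034...
→ 505.10.

505.10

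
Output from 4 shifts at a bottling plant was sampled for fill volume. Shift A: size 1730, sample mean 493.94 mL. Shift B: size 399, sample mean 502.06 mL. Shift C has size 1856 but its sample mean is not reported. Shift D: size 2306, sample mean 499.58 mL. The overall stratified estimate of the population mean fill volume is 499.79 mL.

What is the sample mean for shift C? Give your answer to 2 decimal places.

505.02

Σ Nₕx̄ₕ = N·μ, so 1856·x̄_C = 6291·499.79 − (1730·493.94 + 399·502.06 + 2306·499.58).
= 3144178.89 − 2206869.62 = 937309.27.
x̄_C = 937309.27 / 1856 = 505.0158... → 505.02.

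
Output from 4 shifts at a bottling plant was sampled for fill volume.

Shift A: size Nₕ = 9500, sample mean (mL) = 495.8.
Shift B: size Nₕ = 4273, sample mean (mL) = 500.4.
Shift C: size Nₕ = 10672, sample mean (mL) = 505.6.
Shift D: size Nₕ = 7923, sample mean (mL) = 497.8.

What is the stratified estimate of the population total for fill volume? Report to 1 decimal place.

A: 9500·495.8 = 4710100
B: 4273·500.4 = 2138209.2
C: 10672·505.6 = 5395763.2
D: 7923·497.8 = 3944069.4
τ̂ = Σ Nₕx̄ₕ = 16188141.8.

16188141.8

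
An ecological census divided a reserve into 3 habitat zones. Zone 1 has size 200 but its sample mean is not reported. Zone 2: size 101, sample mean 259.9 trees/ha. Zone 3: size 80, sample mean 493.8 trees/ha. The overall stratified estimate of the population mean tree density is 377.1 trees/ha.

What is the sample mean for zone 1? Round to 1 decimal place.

Σ Nₕx̄ₕ = N·μ, so 200·x̄_1 = 381·377.1 − (101·259.9 + 80·493.8).
= 143675.1 − 65753.9 = 77921.2.
x̄_1 = 77921.2 / 200 = 389.606 → 389.6.

389.6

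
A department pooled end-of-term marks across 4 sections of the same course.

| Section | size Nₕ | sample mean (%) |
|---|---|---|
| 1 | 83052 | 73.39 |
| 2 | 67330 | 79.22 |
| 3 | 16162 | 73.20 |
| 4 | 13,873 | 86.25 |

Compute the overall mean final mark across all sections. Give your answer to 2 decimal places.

76.54

N = 180417; weights Wₕ = Nₕ/N = (0.4603, 0.3732, 0.0896, 0.0769).
x̄_st = Σ Wₕ·x̄ₕ = 0.4603·73.39 + 0.3732·79.22 + 0.0896·73.20 + 0.0769·86.25 ≈ 76.5375...
→ 76.54.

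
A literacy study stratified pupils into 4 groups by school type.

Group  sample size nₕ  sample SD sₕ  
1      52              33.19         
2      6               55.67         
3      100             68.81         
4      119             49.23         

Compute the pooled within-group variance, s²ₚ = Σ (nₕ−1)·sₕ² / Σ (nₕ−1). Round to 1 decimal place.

1: (52−1)·33.19² = 51·1101.5761 = 56180.3811
2: (6−1)·55.67² = 5·3099.1489 = 15495.7445
3: (100−1)·68.81² = 99·4734.8161 = 468746.7939
4: (119−1)·49.23² = 118·2423.5929 = 285983.9622
Numerator = 826406.8817; denominator = Σ(nₕ−1) = 273.
s²ₚ = 826406.8817/273 = 3027.131... → 3027.1.

3027.1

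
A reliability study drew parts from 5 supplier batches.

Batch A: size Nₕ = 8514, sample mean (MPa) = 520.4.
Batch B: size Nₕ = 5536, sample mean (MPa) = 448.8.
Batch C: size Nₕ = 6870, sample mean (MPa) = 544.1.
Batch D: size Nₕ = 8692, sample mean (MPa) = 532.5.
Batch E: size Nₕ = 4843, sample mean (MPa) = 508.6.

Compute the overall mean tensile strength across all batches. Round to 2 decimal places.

N = 8514 + 5536 + 6870 + 8692 + 4843 = 34455.
Overall mean = Σ (Nₕ/N)·x̄ₕ — weight by population share, not a simple average.
Σ Nₕx̄ₕ = 8514·520.4 + 5536·448.8 + 6870·544.1 + 8692·532.5 + 4843·508.6 = 4430685.6 + 2484556.8 + 3737967 + 4628490 + 2463149.8 = 17744849.2.
Divide by N: 17744849.2 / 34455 = 515.0152... → 515.02.

515.02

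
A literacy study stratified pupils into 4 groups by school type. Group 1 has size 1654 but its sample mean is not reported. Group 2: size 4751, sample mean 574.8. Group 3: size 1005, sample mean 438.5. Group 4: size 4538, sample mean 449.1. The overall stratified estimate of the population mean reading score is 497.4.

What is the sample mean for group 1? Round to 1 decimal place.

N = 1654 + 4751 + 1005 + 4538 = 11948.
Overall total = μ·N = 497.4·11948 = 5942935.2.
Subtract the known strata: 4751·574.8 + 1005·438.5 + 4538·449.1 = 5209583.1.
Remaining total for group 1: 5942935.2 − 5209583.1 = 733352.1.
Divide by its size: 733352.1 / 1654 = 443.381... → 443.4.

443.4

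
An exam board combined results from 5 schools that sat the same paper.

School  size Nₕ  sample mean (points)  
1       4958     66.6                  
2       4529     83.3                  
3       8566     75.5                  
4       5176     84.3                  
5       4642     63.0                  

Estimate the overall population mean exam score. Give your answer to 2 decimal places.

x̄_st = (Σ Nₕx̄ₕ) / (Σ Nₕ) = (4958·66.6 + 4529·83.3 + 8566·75.5 + 5176·84.3 + 4642·63.0) / 27871
= 2082984.3 / 27871 = 74.7366... → 74.74.

74.74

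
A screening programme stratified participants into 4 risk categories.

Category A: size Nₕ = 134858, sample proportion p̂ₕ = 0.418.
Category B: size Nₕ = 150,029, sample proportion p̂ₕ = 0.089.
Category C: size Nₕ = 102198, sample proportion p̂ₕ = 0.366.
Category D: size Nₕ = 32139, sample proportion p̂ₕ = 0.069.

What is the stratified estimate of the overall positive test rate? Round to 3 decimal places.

0.261

N = 134858 + 150029 + 102198 + 32139 = 419224.
Overall proportion = Σ (Nₕ/N)·p̂ₕ.
Σ Nₕp̂ₕ = 56370.644 + 13352.581 + 37404.468 + 2217.591 = 109345.284.
109345.284 / 419224 = 0.26083... → 0.261.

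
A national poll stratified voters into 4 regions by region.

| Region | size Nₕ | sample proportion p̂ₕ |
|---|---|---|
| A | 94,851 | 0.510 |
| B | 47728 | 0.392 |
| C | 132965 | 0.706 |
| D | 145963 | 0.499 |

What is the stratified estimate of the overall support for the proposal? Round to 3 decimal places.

Wₕ = Nₕ/N with N = 421507: 0.2250, 0.1132, 0.3155, 0.3463.
p̂_st = 0.2250·0.510 + 0.1132·0.392 + 0.3155·0.706 + 0.3463·0.499 ≈ 0.55466... → 0.555.

0.555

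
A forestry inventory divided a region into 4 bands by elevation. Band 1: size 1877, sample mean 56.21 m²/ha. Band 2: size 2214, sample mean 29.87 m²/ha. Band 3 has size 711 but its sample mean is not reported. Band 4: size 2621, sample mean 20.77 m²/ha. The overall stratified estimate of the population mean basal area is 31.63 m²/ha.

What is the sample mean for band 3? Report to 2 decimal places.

12.25

Σ Nₕx̄ₕ = N·μ, so 711·x̄_3 = 7423·31.63 − (1877·56.21 + 2214·29.87 + 2621·20.77).
= 234789.49 − 226076.52 = 8712.97.
x̄_3 = 8712.97 / 711 = 12.2545... → 12.25.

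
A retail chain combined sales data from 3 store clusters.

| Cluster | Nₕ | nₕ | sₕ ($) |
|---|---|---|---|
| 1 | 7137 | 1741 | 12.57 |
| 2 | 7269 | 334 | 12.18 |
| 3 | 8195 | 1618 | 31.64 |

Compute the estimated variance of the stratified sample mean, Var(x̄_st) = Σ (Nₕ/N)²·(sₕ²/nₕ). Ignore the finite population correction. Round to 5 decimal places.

N = 22601. Term for each stratum: Wₕ²sₕ²/nₕ.
Var(x̄_st) = 0.00904999 + 0.04594541 + 0.08134616 = 0.13634155 → 0.13634.

0.13634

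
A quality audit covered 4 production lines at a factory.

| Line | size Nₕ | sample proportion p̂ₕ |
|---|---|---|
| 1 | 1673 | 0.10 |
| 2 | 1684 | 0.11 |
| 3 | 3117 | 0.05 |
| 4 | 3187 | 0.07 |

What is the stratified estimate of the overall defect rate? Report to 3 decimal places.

0.076

Wₕ = Nₕ/N with N = 9661: 0.1732, 0.1743, 0.3226, 0.3299.
p̂_st = 0.1732·0.10 + 0.1743·0.11 + 0.3226·0.05 + 0.3299·0.07 ≈ 0.07571... → 0.076.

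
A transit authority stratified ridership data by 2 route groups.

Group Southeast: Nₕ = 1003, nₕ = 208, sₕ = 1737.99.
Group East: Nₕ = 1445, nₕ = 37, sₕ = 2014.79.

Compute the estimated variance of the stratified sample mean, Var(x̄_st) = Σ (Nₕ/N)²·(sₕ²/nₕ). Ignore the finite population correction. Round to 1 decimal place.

N = 2448. Term for each stratum: Wₕ²sₕ²/nₕ.
Var(x̄_st) = 2437.8684 + 38227.0440 = 40664.9124 → 40664.9.

40664.9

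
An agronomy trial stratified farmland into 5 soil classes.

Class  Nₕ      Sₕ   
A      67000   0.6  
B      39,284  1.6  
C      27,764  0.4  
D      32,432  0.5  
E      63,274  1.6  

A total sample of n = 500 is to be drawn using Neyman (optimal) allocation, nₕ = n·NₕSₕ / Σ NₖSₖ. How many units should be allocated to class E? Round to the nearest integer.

219

Σ NₕSₕ = 67000·0.6 + 39284·1.6 + 27764·0.4 + 32432·0.5 + 63274·1.6 = 231614.4.
Share for E: 101238.4/231614.4 = 0.43710.
n_E = 500 × 0.43710 = 218.549... → 219.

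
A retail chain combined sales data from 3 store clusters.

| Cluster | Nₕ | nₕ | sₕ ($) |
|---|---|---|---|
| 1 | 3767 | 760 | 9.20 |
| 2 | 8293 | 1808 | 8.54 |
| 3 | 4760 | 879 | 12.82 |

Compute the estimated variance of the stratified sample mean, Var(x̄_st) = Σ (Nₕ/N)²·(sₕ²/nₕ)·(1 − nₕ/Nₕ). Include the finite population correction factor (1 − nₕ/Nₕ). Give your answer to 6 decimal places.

N = 16820. Term for each stratum: Wₕ²sₕ²/nₕ·(1−nₕ/Nₕ).
Var(x̄_st) = 0.004459017 + 0.007668086 + 0.012209160 = 0.024336263 → 0.024336.

0.024336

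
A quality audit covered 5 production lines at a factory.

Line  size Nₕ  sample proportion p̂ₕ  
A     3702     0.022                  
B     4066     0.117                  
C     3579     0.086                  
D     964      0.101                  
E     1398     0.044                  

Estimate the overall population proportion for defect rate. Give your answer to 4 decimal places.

N = 3702 + 4066 + 3579 + 964 + 1398 = 13709.
Overall proportion = Σ (Nₕ/N)·p̂ₕ.
Σ Nₕp̂ₕ = 81.444 + 475.722 + 307.794 + 97.364 + 61.512 = 1023.836.
1023.836 / 13709 = 0.074683... → 0.0747.

0.0747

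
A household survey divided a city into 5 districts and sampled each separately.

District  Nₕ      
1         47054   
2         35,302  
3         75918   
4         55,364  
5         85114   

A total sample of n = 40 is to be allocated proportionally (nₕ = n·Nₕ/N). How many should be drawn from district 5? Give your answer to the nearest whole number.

Share of district 5 = 85114/298752 = 0.28490.
Allocate 40 × 0.28490 = 11.396... → 11.

11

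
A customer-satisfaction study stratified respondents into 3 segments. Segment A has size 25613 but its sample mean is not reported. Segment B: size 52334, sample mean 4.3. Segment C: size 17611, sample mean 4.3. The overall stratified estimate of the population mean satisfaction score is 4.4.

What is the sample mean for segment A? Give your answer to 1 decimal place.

Σ Nₕx̄ₕ = N·μ, so 25613·x̄_A = 95558·4.4 − (52334·4.3 + 17611·4.3).
= 420455.2 − 300763.5 = 119691.7.
x̄_A = 119691.7 / 25613 = 4.673... → 4.7.

4.7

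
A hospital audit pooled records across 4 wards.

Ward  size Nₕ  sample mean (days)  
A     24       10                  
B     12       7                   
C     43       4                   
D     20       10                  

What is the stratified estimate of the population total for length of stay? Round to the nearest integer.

696

Population total = Σ Nₕ·x̄ₕ (each stratum's size times its mean).
24·10 + 12·7 + 43·4 + 20·10 = 240 + 84 + 172 + 200 = 696.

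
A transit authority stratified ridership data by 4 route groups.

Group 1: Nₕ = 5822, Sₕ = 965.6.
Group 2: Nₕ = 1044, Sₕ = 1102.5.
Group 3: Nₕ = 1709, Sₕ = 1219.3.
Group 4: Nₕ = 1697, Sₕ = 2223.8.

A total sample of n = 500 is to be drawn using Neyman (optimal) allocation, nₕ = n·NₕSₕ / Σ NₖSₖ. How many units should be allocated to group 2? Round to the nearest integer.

46

Σ NₕSₕ = 5822·965.6 + 1044·1102.5 + 1709·1219.3 + 1697·2223.8 = 12630305.5.
Share for 2: 1151010/12630305.5 = 0.09113.
n_2 = 500 × 0.09113 = 45.565... → 46.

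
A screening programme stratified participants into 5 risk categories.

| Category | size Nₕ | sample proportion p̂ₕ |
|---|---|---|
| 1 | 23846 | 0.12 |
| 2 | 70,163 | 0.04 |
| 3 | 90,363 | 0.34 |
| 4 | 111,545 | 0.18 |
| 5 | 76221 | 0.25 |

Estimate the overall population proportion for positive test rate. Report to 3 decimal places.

N = 23846 + 70163 + 90363 + 111545 + 76221 = 372138.
Overall proportion = Σ (Nₕ/N)·p̂ₕ.
Σ Nₕp̂ₕ = 2861.52 + 2806.52 + 30723.42 + 20078.1 + 19055.25 = 75524.81.
75524.81 / 372138 = 0.20295... → 0.203.

0.203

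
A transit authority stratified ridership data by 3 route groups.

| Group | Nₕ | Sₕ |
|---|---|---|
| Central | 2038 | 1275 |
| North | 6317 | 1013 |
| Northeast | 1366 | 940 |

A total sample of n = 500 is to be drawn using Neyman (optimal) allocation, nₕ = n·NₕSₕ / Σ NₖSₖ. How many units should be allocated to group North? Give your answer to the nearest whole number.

311

Central: NₕSₕ = 2038·1275 = 2598450
North: NₕSₕ = 6317·1013 = 6399121
Northeast: NₕSₕ = 1366·940 = 1284040
Σ NₕSₕ = 10281611.
n_North = 500·6399121/10281611 = 311.193... → 311.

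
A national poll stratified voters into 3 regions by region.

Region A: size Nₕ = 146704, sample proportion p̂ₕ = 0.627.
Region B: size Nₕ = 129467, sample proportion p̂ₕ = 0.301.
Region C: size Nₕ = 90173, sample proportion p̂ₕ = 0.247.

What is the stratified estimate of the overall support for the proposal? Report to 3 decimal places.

0.418

N = 146704 + 129467 + 90173 = 366344.
Overall proportion = Σ (Nₕ/N)·p̂ₕ.
Σ Nₕp̂ₕ = 91983.408 + 38969.567 + 22272.731 = 153225.706.
153225.706 / 366344 = 0.41826... → 0.418.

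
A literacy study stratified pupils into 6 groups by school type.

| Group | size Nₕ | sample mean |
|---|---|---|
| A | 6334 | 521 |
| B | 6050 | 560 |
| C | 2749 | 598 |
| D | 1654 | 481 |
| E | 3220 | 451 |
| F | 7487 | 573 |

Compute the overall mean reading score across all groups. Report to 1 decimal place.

x̄_st = (Σ Nₕx̄ₕ) / (Σ Nₕ) = (6334·521 + 6050·560 + 2749·598 + 1654·481 + 3220·451 + 7487·573) / 27494
= 14869761 / 27494 = 540.837... → 540.8.

540.8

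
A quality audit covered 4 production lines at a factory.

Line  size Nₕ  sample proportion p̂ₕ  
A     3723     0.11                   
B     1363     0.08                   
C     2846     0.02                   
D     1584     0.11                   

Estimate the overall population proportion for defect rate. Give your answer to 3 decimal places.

0.079

Wₕ = Nₕ/N with N = 9516: 0.3912, 0.1432, 0.2991, 0.1665.
p̂_st = 0.3912·0.11 + 0.1432·0.08 + 0.2991·0.02 + 0.1665·0.11 ≈ 0.07879... → 0.079.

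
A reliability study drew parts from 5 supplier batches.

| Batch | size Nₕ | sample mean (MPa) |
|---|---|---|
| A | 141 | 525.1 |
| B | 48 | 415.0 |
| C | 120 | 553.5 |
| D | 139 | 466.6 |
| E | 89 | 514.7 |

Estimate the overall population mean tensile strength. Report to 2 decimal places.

x̄_st = (Σ Nₕx̄ₕ) / (Σ Nₕ) = (141·525.1 + 48·415.0 + 120·553.5 + 139·466.6 + 89·514.7) / 537
= 271044.8 / 537 = 504.7389... → 504.74.

504.74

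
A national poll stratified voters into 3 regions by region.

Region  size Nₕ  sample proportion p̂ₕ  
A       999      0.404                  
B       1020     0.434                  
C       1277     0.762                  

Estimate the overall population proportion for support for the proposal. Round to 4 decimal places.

0.5520

N = 999 + 1020 + 1277 = 3296.
Overall proportion = Σ (Nₕ/N)·p̂ₕ.
Σ Nₕp̂ₕ = 403.596 + 442.68 + 973.074 = 1819.35.
1819.35 / 3296 = 0.551987... → 0.5520.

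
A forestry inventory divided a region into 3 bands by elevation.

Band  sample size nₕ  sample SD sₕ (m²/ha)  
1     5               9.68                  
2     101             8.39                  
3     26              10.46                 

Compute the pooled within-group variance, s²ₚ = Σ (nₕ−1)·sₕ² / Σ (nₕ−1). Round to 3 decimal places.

Degrees of freedom: 4 + 100 + 25 = 129.
Σ(nₕ−1)sₕ² = 4·93.7024 + 100·70.3921 + 25·109.4116 = 10149.3096.
s²ₚ = 10149.3096 / 129 = 78.67682... → 78.677.

78.677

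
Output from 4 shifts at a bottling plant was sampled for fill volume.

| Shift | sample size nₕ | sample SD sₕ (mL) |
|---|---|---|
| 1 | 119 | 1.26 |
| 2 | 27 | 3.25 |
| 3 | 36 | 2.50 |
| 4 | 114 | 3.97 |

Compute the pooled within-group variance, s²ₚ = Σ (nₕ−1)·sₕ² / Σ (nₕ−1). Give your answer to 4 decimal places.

8.4305

1: (119−1)·1.26² = 118·1.5876 = 187.3368
2: (27−1)·3.25² = 26·10.5625 = 274.625
3: (36−1)·2.50² = 35·6.25 = 218.75
4: (114−1)·3.97² = 113·15.7609 = 1780.9817
Numerator = 2461.6935; denominator = Σ(nₕ−1) = 292.
s²ₚ = 2461.6935/292 = 8.430457... → 8.4305.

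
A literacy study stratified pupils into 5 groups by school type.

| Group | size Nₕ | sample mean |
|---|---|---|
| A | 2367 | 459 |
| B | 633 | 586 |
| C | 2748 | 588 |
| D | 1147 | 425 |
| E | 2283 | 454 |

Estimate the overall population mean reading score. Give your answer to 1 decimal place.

x̄_st = (Σ Nₕx̄ₕ) / (Σ Nₕ) = (2367·459 + 633·586 + 2748·588 + 1147·425 + 2283·454) / 9178
= 4597172 / 9178 = 500.890... → 500.9.

500.9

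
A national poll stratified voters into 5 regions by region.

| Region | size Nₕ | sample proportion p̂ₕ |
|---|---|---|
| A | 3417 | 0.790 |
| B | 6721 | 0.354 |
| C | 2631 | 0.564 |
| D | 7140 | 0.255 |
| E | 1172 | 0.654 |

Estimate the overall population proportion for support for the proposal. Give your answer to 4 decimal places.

0.4340

Wₕ = Nₕ/N with N = 21081: 0.1621, 0.3188, 0.1248, 0.3387, 0.0556.
p̂_st = 0.1621·0.790 + 0.3188·0.354 + 0.1248·0.564 + 0.3387·0.255 + 0.0556·0.654 ≈ 0.434028... → 0.4340.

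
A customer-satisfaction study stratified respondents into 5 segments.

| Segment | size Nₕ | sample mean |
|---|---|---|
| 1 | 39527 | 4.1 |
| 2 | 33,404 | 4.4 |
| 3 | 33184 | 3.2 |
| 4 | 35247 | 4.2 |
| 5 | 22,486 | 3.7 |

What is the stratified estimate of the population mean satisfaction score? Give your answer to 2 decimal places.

N = 163848; weights Wₕ = Nₕ/N = (0.2412, 0.2039, 0.2025, 0.2151, 0.1372).
x̄_st = Σ Wₕ·x̄ₕ = 0.2412·4.1 + 0.2039·4.4 + 0.2025·3.2 + 0.2151·4.2 + 0.1372·3.7 ≈ 3.9455...
→ 3.95.

3.95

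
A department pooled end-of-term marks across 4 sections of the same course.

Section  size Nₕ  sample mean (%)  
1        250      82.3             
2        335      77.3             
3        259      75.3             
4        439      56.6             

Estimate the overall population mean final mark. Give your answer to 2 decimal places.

x̄_st = (Σ Nₕx̄ₕ) / (Σ Nₕ) = (250·82.3 + 335·77.3 + 259·75.3 + 439·56.6) / 1283
= 90820.6 / 1283 = 70.7877... → 70.79.

70.79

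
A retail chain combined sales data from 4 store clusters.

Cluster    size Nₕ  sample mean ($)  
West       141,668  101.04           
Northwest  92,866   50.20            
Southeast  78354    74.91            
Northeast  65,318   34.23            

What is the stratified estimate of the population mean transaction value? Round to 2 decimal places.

N = 141668 + 92866 + 78354 + 65318 = 378206.
Weight each subgroup mean by Nₕ/N and sum.
Σ Nₕx̄ₕ = 141668·101.04 + 92866·50.20 + 78354·74.91 + 65318·34.23 = 14314134.72 + 4661873.2 + 5869498.14 + 2235835.14 = 27081341.2.
Divide by N: 27081341.2 / 378206 = 71.6047... → 71.60.

71.60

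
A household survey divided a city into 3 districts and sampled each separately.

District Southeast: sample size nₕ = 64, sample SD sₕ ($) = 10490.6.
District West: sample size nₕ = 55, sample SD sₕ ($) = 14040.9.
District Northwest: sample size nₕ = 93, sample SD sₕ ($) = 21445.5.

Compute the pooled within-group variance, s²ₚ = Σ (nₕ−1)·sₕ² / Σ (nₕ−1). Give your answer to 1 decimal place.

286559434.3

Degrees of freedom: 63 + 54 + 92 = 209.
Σ(nₕ−1)sₕ² = 63·110052688.36 + 54·197146872.81 + 92·459909470.25 = 59890921761.42.
s²ₚ = 59890921761.42 / 209 = 286559434.265... → 286559434.3.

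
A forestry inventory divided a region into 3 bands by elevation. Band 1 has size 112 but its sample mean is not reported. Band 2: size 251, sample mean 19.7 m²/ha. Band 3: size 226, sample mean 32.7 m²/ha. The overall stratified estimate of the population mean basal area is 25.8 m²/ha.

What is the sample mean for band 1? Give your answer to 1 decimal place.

25.5

N = 112 + 251 + 226 = 589.
Overall total = μ·N = 25.8·589 = 15196.2.
Subtract the known strata: 251·19.7 + 226·32.7 = 12334.9.
Remaining total for band 1: 15196.2 − 12334.9 = 2861.3.
Divide by its size: 2861.3 / 112 = 25.547... → 25.5.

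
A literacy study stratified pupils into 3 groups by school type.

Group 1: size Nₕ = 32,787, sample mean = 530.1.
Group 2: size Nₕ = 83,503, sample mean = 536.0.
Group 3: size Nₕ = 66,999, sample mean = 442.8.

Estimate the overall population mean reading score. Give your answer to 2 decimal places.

500.88

x̄_st = (Σ Nₕx̄ₕ) / (Σ Nₕ) = (32787·530.1 + 83503·536.0 + 66999·442.8) / 183289
= 91805153.9 / 183289 = 500.8765... → 500.88.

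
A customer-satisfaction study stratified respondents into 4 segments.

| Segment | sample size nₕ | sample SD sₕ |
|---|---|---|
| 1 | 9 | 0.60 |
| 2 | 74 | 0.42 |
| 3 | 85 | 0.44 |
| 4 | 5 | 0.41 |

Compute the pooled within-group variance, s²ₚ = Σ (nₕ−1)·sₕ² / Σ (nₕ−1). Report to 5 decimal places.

0.19344

1: (9−1)·0.60² = 8·0.36 = 2.88
2: (74−1)·0.42² = 73·0.1764 = 12.8772
3: (85−1)·0.44² = 84·0.1936 = 16.2624
4: (5−1)·0.41² = 4·0.1681 = 0.6724
Numerator = 32.692; denominator = Σ(nₕ−1) = 169.
s²ₚ = 32.692/169 = 0.1934438... → 0.19344.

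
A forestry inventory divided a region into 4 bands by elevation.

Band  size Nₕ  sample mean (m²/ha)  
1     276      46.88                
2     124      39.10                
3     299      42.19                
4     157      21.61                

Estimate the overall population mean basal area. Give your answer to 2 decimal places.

39.48

x̄_st = (Σ Nₕx̄ₕ) / (Σ Nₕ) = (276·46.88 + 124·39.10 + 299·42.19 + 157·21.61) / 856
= 33794.86 / 856 = 39.4800... → 39.48.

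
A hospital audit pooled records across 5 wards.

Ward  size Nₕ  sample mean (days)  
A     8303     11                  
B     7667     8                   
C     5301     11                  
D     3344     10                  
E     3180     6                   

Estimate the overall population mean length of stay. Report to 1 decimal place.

N = 27795; weights Wₕ = Nₕ/N = (0.2987, 0.2758, 0.1907, 0.1203, 0.1144).
x̄_st = Σ Wₕ·x̄ₕ = 0.2987·11 + 0.2758·8 + 0.1907·11 + 0.1203·10 + 0.1144·6 ≈ 9.480...
→ 9.5.

9.5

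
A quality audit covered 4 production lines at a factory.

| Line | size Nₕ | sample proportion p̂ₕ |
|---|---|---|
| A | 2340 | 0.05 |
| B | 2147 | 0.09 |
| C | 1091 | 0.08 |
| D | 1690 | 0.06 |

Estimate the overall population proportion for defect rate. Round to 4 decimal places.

0.0686

N = 2340 + 2147 + 1091 + 1690 = 7268.
Overall proportion = Σ (Nₕ/N)·p̂ₕ.
Σ Nₕp̂ₕ = 117 + 193.23 + 87.28 + 101.4 = 498.91.
498.91 / 7268 = 0.068645... → 0.0686.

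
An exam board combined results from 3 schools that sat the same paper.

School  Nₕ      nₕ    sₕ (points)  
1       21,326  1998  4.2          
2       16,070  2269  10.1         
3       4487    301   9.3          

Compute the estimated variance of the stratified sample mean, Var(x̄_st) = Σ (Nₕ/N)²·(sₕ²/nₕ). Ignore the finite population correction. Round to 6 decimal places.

N = 41883; Wₕ = Nₕ/N.
school 1: (21326/41883)²·4.2²/1998 = 0.002289003
school 2: (16070/41883)²·10.1²/2269 = 0.006618574
school 3: (4487/41883)²·9.3²/301 = 0.003297889
Sum = 0.012205466 → 0.012205.

0.012205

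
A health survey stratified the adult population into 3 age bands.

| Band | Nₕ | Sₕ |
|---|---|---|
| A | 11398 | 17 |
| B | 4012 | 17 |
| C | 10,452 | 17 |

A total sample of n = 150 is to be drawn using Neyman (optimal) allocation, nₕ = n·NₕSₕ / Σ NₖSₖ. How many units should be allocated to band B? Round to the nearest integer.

A: NₕSₕ = 11398·17 = 193766
B: NₕSₕ = 4012·17 = 68204
C: NₕSₕ = 10452·17 = 177684
Σ NₕSₕ = 439654.
n_B = 150·68204/439654 = 23.270... → 23.

23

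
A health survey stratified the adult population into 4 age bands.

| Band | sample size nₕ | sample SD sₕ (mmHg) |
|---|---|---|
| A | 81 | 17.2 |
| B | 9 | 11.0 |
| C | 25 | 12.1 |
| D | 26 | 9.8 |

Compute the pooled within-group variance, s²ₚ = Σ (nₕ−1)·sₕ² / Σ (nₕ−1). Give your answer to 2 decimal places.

222.99

Degrees of freedom: 80 + 8 + 24 + 25 = 137.
Σ(nₕ−1)sₕ² = 80·295.84 + 8·121 + 24·146.41 + 25·96.04 = 30550.04.
s²ₚ = 30550.04 / 137 = 222.9930... → 222.99.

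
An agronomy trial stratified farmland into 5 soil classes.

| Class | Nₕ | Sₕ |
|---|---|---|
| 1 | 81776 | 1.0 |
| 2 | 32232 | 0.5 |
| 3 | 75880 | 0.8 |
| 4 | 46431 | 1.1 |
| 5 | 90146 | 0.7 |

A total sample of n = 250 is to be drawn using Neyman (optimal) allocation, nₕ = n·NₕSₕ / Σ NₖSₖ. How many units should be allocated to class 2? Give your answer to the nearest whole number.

Σ NₕSₕ = 81776·1.0 + 32232·0.5 + 75880·0.8 + 46431·1.1 + 90146·0.7 = 272772.3.
Share for 2: 16116/272772.3 = 0.05908.
n_2 = 250 × 0.05908 = 14.771... → 15.

15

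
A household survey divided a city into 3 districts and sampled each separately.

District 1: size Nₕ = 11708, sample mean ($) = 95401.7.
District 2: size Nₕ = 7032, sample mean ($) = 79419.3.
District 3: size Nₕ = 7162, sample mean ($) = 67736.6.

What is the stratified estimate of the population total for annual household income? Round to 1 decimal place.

2160569150.4

1: 11708·95401.7 = 1116963103.6
2: 7032·79419.3 = 558476517.6
3: 7162·67736.6 = 485129529.2
τ̂ = Σ Nₕx̄ₕ = 2160569150.4.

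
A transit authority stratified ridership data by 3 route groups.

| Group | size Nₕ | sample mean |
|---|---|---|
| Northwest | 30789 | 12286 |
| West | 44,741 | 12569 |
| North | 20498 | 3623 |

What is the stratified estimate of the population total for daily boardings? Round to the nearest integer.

Estimate total by summing Nₕ·x̄ₕ over strata.
30789·12286 + 44741·12569 + 20498·3623 = 378273654 + 562349629 + 74264254 = 1014887537.

1014887537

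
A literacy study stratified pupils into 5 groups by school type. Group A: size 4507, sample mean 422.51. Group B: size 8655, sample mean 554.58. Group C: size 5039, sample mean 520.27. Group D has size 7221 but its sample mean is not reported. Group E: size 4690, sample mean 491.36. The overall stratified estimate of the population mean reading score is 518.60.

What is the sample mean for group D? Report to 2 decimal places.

Σ Nₕx̄ₕ = N·μ, so 7221·x̄_D = 30112·518.60 − (4507·422.51 + 8655·554.58 + 5039·520.27 + 4690·491.36).
= 15616083.2 − 11630261.4 = 3985821.8.
x̄_D = 3985821.8 / 7221 = 551.9764... → 551.98.

551.98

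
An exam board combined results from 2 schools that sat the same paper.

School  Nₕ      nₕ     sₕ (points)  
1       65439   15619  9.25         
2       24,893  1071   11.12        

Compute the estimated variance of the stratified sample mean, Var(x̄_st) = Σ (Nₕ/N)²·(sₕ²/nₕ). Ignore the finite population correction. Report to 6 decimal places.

0.011643

N = 90332. Term for each stratum: Wₕ²sₕ²/nₕ.
Var(x̄_st) = 0.002874884 + 0.008767814 = 0.011642698 → 0.011643.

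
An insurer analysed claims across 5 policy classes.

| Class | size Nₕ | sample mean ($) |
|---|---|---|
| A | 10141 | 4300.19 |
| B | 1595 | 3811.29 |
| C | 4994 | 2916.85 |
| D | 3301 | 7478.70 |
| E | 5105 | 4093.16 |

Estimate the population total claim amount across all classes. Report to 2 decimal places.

Population total = Σ Nₕ·x̄ₕ (each stratum's size times its mean).
10141·4300.19 + 1595·3811.29 + 4994·2916.85 + 3301·7478.70 + 5105·4093.16 = 43608226.79 + 6079007.55 + 14566748.9 + 24687188.7 + 20895581.8 = 109836753.74.

109836753.74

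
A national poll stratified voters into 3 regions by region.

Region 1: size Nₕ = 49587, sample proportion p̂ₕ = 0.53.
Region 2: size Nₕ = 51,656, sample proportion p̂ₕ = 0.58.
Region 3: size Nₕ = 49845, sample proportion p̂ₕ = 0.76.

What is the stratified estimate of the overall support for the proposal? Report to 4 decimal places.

0.6230

Wₕ = Nₕ/N with N = 151088: 0.3282, 0.3419, 0.3299.
p̂_st = 0.3282·0.53 + 0.3419·0.58 + 0.3299·0.76 ≈ 0.622973... → 0.6230.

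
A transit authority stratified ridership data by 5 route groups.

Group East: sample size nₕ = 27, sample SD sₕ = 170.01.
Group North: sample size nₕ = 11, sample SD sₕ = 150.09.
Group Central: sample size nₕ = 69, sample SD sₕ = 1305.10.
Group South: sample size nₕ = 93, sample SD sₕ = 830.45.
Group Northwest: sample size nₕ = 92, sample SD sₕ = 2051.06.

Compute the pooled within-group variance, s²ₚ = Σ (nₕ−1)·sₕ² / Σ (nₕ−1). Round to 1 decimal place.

1961919.3

East: (27−1)·170.01² = 26·28903.4001 = 751488.4026
North: (11−1)·150.09² = 10·22527.0081 = 225270.081
Central: (69−1)·1305.10² = 68·1703286.01 = 115823448.68
South: (93−1)·830.45² = 92·689647.2025 = 63447542.63
Northwest: (92−1)·2051.06² = 91·4206847.1236 = 382823088.2476
Numerator = 563070838.0412; denominator = Σ(nₕ−1) = 287.
s²ₚ = 563070838.0412/287 = 1961919.296... → 1961919.3.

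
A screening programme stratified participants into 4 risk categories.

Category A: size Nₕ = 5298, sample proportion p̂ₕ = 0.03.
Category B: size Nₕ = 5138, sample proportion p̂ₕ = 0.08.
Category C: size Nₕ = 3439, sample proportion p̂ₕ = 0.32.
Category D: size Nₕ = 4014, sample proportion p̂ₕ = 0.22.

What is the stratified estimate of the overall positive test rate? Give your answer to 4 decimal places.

N = 5298 + 5138 + 3439 + 4014 = 17889.
Overall proportion = Σ (Nₕ/N)·p̂ₕ.
Σ Nₕp̂ₕ = 158.94 + 411.04 + 1100.48 + 883.08 = 2553.54.
2553.54 / 17889 = 0.142744... → 0.1427.

0.1427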